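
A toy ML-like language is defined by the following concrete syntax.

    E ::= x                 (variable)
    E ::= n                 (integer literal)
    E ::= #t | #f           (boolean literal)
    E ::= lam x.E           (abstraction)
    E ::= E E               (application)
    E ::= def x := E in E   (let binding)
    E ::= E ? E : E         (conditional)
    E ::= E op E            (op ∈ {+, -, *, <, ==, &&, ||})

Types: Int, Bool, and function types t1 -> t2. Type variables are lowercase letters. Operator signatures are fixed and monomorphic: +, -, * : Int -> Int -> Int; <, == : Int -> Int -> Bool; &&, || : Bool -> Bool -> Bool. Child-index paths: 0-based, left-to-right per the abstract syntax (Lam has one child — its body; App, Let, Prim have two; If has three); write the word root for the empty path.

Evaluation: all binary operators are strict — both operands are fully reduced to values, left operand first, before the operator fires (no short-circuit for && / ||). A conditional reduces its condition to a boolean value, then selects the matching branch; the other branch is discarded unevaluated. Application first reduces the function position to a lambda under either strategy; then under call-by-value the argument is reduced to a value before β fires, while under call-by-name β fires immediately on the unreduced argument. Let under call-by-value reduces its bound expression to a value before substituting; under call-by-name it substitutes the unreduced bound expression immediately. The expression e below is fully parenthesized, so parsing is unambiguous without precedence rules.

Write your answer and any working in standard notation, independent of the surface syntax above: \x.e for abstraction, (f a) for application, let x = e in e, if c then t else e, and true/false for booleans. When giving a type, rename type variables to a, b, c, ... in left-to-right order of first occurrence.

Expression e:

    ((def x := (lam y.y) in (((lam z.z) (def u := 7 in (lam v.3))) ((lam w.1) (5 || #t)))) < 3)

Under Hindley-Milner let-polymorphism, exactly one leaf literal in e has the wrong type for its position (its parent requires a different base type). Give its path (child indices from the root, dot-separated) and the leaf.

Working:
y : a
\y._ : a -> a
let x : forall. a -> a
z : b
\z._ : b -> b
let u : Int
\v._ : c -> Int
  unify b -> b ~ (c -> Int) -> d
  unify b ~ c -> Int
  unify c -> Int ~ d
_ _ : c -> Int
\w._ : e -> Int
  unify Int ~ Bool
  FAIL: mismatch Int ~ Bool

Answer: 0.1.1.1.0 : 5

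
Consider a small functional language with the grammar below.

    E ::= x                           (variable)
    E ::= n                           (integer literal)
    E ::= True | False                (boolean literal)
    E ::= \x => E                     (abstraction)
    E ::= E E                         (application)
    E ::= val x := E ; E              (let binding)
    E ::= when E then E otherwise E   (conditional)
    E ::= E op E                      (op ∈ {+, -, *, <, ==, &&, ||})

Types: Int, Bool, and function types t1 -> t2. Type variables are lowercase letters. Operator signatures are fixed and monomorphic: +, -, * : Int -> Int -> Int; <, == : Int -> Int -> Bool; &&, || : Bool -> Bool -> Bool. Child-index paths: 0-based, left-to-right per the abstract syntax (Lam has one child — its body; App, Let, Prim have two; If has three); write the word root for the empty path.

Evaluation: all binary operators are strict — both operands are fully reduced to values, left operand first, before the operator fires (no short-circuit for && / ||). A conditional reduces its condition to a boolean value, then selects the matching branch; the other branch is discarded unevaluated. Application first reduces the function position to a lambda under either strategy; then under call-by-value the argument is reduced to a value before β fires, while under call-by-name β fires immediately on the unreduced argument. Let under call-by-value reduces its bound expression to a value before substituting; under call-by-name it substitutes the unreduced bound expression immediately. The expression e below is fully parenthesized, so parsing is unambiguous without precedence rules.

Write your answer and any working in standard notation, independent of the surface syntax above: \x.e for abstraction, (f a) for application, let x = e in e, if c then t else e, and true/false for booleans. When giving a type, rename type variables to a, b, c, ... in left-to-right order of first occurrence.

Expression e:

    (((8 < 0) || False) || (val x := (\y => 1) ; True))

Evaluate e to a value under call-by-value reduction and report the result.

Answer: true

Derivation:
step 0: (((8 < 0) || false) || (let x = (\y.1) in true))
step 1: [delta@0.0] ((false || false) || (let x = (\y.1) in true))
step 2: [delta@0] (false || (let x = (\y.1) in true))
step 3: [let@1] (false || true)
step 4: [delta@root] true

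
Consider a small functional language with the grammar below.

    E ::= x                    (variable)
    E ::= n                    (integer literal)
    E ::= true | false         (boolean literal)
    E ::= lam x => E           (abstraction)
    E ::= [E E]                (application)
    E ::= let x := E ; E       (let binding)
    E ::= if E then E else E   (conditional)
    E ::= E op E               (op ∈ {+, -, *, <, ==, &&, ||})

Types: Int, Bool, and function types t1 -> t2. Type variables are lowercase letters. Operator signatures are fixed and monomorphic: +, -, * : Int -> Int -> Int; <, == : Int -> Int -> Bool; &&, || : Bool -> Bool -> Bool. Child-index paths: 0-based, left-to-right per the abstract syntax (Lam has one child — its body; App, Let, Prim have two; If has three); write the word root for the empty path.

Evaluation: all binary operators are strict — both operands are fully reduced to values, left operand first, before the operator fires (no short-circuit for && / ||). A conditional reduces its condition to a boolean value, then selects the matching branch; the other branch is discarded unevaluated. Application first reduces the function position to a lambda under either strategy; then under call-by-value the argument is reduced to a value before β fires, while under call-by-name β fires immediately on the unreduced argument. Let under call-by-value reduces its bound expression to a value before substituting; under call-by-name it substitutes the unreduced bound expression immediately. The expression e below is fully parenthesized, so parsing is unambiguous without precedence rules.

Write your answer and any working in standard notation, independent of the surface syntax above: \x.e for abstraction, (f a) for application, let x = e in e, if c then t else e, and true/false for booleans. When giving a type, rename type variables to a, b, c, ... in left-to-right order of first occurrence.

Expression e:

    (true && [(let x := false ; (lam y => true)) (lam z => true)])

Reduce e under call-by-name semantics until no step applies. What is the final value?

Trace:
step 0: (true && ((let x = false in (\y.true)) (\z.true)))
step 1: [let@1.0] (true && ((\y.true) (\z.true)))
step 2: [beta@1] (true && true)
step 3: [delta@root] true

Answer: true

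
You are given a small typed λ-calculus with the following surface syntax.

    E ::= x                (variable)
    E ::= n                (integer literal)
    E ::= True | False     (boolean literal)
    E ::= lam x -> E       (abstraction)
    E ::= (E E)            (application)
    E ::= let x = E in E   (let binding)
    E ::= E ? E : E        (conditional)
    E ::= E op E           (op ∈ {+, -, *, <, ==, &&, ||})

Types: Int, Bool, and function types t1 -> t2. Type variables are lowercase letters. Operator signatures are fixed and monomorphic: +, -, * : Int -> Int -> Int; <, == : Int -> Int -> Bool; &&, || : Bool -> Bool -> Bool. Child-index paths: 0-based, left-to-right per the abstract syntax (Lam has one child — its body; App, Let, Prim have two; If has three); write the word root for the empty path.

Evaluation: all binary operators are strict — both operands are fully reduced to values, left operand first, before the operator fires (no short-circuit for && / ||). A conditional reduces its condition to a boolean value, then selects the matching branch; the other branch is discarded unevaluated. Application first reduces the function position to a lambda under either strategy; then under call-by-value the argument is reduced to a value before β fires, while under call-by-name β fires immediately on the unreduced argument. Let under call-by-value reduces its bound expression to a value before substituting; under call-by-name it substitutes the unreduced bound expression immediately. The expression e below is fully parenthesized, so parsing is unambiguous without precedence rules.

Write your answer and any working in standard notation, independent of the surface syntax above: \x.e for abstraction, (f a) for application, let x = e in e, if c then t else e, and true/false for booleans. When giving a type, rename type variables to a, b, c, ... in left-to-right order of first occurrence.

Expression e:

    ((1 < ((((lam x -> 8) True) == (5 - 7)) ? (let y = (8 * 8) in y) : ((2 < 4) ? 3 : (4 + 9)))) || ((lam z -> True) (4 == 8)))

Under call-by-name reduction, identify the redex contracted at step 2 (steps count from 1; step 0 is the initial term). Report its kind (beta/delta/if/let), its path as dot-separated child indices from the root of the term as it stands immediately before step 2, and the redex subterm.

Working:
step 0: ((1 < (if (((\x.8) true) == (5 - 7)) then (let y = (8 * 8) in y) else (if (2 < 4) then 3 else (4 + 9)))) || ((\z.true) (4 == 8)))
step 1: [beta@0.1.0.0] ((1 < (if (8 == (5 - 7)) then (let y = (8 * 8) in y) else (if (2 < 4) then 3 else (4 + 9)))) || ((\z.true) (4 == 8)))
step 2: [delta@0.1.0.1] ((1 < (if (8 == -2) then (let y = (8 * 8) in y) else (if (2 < 4) then 3 else (4 + 9)))) || ((\z.true) (4 == 8)))

Answer: delta at 0.1.0.1 : (5 - 7)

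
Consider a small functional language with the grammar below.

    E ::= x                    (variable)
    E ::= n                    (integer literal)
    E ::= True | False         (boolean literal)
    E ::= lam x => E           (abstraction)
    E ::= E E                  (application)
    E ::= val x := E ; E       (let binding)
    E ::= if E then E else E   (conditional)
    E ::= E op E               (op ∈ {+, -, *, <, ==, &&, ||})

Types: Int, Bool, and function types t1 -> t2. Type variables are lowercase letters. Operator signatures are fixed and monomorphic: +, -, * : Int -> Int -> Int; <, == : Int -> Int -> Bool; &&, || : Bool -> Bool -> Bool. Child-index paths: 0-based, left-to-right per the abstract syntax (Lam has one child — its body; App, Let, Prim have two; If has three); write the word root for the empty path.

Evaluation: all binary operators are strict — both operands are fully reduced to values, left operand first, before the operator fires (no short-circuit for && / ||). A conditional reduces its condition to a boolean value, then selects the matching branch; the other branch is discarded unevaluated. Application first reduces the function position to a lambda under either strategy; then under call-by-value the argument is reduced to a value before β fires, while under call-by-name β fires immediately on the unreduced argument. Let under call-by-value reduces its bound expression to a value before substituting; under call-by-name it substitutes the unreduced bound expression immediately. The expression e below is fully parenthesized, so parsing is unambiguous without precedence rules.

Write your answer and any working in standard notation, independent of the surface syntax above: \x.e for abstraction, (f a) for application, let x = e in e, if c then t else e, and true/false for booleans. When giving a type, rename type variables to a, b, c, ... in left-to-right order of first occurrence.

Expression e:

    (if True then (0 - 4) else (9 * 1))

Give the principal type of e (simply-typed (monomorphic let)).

Trace:
  unify Bool ~ Bool
  unify Int ~ Int
  unify Int ~ Int
  unify Int ~ Int
  unify Int ~ Int
  unify Int ~ Int

Answer: Int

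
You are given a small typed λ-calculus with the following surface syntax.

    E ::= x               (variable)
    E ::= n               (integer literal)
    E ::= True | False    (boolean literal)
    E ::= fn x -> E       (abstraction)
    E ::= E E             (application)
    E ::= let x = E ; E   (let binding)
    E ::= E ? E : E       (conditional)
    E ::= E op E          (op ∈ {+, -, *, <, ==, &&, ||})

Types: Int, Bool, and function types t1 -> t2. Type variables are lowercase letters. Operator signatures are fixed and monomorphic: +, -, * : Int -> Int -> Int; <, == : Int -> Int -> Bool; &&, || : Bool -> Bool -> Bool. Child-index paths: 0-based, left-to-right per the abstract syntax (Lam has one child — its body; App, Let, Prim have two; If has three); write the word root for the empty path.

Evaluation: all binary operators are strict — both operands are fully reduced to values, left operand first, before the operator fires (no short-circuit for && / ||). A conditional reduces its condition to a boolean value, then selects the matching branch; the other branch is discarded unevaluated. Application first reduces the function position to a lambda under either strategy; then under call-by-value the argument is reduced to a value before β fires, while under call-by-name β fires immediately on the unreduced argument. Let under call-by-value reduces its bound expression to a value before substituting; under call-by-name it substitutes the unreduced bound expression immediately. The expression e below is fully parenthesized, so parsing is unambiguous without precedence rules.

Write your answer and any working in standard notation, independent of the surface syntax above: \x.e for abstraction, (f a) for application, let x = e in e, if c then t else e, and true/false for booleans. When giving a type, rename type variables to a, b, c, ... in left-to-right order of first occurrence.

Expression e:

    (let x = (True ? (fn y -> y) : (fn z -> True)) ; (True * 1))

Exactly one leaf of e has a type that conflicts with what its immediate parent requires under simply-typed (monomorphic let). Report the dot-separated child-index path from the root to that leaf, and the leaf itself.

Answer: 1.0 : true

Trace:
  unify Bool ~ Bool
y : a
\y._ : a -> a
\z._ : b -> Bool
  unify a -> a ~ b -> Bool
  unify a ~ b
  unify b ~ Bool
let x : Bool -> Bool
  unify Bool ~ Int
  FAIL: mismatch Bool ~ Int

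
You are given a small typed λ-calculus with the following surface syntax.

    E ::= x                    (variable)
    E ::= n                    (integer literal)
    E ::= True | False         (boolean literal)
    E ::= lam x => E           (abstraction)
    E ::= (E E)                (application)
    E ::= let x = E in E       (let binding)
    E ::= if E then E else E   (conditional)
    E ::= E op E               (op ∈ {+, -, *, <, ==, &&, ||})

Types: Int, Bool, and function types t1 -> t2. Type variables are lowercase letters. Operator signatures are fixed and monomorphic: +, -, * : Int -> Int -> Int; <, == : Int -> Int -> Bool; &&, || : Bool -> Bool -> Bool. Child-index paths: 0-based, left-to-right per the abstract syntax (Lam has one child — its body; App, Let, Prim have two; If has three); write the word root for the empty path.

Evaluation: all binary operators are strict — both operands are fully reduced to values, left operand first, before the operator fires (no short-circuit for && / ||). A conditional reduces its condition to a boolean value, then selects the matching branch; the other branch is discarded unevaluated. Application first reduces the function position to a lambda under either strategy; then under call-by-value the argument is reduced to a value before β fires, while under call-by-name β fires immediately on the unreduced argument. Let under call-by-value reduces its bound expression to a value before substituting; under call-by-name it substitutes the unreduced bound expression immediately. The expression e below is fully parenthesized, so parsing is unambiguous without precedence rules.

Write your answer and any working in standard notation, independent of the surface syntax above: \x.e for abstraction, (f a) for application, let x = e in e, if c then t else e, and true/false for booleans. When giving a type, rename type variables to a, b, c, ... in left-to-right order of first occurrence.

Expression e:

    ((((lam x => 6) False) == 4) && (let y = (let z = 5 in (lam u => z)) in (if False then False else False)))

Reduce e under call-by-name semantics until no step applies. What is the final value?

Answer: false

Working:
step 0: ((((\x.6) false) == 4) && (let y = (let z = 5 in (\u.z)) in (if false then false else false)))
step 1: [beta@0.0] ((6 == 4) && (let y = (let z = 5 in (\u.z)) in (if false then false else false)))
step 2: [delta@0] (false && (let y = (let z = 5 in (\u.z)) in (if false then false else false)))
step 3: [let@1] (false && (if false then false else false))
step 4: [if@1] (false && false)
step 5: [delta@root] false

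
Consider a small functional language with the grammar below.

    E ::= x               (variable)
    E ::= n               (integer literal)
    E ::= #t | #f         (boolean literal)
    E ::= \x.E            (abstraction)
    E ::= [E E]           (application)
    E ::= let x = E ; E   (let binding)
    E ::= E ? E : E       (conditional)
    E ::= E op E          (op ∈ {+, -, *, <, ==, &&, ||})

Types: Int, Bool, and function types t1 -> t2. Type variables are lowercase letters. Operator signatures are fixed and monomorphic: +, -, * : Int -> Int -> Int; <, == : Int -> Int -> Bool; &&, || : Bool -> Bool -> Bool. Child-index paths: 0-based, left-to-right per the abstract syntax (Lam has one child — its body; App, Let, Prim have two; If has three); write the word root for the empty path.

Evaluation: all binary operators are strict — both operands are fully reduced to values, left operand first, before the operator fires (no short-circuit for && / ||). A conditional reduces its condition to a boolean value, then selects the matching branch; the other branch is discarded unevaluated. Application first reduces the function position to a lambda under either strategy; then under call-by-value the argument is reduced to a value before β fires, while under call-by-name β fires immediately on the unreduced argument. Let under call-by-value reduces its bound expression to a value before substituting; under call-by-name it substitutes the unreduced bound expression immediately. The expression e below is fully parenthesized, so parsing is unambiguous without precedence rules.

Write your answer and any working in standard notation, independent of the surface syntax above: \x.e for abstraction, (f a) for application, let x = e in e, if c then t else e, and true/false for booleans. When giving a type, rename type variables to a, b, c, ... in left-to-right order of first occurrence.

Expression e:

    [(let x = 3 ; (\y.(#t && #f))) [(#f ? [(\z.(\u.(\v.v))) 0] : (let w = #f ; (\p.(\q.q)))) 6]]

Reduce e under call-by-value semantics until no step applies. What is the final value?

Answer: false

Trace:
step 0: ((let x = 3 in (\y.(true && false))) ((if false then ((\z.(\u.(\v.v))) 0) else (let w = false in (\p.(\q.q)))) 6))
step 1: [let@0] ((\y.(true && false)) ((if false then ((\z.(\u.(\v.v))) 0) else (let w = false in (\p.(\q.q)))) 6))
step 2: [if@1.0] ((\y.(true && false)) ((let w = false in (\p.(\q.q))) 6))
step 3: [let@1.0] ((\y.(true && false)) ((\p.(\q.q)) 6))
step 4: [beta@1] ((\y.(true && false)) (\q.q))
step 5: [beta@root] (true && false)
step 6: [delta@root] false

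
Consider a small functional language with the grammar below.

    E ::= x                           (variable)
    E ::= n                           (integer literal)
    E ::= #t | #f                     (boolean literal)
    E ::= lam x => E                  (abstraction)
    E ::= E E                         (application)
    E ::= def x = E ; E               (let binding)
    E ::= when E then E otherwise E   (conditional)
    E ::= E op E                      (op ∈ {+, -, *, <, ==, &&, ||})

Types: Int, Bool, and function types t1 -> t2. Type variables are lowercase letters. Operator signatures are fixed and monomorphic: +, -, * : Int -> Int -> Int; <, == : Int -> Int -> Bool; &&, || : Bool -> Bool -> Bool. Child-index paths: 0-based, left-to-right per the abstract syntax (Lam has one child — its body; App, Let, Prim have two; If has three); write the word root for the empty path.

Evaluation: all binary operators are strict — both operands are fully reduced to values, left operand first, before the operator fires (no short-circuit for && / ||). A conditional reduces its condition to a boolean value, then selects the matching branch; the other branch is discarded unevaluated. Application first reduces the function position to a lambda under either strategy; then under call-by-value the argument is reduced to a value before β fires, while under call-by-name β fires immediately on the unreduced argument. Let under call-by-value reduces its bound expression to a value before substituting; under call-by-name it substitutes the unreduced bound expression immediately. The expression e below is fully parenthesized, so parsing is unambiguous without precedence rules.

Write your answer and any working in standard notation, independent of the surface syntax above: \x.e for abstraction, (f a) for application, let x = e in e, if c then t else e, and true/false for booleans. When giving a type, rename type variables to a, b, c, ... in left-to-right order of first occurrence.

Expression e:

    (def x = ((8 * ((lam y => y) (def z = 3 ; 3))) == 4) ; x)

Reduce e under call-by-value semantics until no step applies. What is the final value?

Answer: false

Working:
step 0: (let x = ((8 * ((\y.y) (let z = 3 in 3))) == 4) in x)
step 1: [let@0.0.1.1] (let x = ((8 * ((\y.y) 3)) == 4) in x)
step 2: [beta@0.0.1] (let x = ((8 * 3) == 4) in x)
step 3: [delta@0.0] (let x = (24 == 4) in x)
step 4: [delta@0] (let x = false in x)
step 5: [let@root] false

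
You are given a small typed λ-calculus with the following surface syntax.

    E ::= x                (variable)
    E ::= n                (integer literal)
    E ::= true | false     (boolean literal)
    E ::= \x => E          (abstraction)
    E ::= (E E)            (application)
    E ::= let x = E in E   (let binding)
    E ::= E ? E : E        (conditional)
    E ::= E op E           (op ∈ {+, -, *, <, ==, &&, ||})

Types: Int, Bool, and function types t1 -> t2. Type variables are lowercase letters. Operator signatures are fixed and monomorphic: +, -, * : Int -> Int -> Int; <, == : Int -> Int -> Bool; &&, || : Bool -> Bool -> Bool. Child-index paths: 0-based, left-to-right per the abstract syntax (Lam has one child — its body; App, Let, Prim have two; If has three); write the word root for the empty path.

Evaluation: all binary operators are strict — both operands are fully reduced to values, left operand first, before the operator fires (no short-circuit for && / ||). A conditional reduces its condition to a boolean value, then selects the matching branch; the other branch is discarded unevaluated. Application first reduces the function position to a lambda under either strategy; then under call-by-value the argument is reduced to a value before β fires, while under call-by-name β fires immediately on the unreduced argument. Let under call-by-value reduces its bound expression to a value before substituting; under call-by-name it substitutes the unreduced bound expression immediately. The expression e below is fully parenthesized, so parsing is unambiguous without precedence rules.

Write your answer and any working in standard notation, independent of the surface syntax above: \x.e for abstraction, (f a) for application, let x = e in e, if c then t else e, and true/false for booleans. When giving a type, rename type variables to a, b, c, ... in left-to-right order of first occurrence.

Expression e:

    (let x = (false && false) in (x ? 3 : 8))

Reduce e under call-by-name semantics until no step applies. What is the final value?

Answer: 8

Working:
step 0: (let x = (false && false) in (if x then 3 else 8))
step 1: [let@root] (if (false && false) then 3 else 8)
step 2: [delta@0] (if false then 3 else 8)
step 3: [if@root] 8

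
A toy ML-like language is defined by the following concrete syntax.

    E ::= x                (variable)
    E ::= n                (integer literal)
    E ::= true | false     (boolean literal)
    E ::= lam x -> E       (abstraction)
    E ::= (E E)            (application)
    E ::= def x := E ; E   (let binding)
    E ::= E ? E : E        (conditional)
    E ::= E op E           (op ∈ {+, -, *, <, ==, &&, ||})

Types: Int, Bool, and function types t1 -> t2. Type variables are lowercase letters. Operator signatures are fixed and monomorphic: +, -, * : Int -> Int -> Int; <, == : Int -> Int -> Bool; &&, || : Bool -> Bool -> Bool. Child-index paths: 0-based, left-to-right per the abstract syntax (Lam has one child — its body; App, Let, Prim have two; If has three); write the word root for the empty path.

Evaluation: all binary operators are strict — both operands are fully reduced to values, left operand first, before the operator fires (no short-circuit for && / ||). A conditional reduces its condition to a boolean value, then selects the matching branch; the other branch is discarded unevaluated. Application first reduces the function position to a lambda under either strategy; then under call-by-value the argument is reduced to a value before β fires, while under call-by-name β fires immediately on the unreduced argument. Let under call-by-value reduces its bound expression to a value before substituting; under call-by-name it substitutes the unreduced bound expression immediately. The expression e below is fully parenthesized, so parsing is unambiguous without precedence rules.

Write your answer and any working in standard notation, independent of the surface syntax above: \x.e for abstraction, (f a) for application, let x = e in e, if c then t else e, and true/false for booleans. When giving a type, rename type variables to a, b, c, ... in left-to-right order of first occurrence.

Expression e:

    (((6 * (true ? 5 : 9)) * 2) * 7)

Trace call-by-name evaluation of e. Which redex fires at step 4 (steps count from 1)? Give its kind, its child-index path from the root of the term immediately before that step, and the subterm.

Trace:
step 0: (((6 * (if true then 5 else 9)) * 2) * 7)
step 1: [if@0.0.1] (((6 * 5) * 2) * 7)
step 2: [delta@0.0] ((30 * 2) * 7)
step 3: [delta@0] (60 * 7)
step 4: [delta@root] 420

Answer: delta at root : (60 * 7)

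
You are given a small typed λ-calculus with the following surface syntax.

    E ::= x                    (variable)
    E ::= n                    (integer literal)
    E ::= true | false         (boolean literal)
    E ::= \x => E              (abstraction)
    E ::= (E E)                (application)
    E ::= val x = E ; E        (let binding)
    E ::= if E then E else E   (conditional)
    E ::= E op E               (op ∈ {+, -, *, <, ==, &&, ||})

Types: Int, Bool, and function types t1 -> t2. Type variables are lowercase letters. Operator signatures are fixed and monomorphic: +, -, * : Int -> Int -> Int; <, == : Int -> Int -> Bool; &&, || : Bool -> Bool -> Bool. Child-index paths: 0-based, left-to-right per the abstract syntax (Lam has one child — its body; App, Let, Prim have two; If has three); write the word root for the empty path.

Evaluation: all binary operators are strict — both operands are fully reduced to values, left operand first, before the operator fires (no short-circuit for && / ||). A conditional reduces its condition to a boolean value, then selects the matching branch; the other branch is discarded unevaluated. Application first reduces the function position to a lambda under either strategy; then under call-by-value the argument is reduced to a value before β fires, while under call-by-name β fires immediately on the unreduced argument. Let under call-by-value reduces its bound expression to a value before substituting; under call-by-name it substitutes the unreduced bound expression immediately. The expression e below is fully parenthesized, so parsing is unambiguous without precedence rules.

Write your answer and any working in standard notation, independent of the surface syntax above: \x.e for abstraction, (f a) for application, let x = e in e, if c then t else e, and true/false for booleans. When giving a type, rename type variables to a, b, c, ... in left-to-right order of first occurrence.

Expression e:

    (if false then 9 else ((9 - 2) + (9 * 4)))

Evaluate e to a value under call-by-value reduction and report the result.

Answer: 43

Trace:
step 0: (if false then 9 else ((9 - 2) + (9 * 4)))
step 1: [if@root] ((9 - 2) + (9 * 4))
step 2: [delta@0] (7 + (9 * 4))
step 3: [delta@1] (7 + 36)
step 4: [delta@root] 43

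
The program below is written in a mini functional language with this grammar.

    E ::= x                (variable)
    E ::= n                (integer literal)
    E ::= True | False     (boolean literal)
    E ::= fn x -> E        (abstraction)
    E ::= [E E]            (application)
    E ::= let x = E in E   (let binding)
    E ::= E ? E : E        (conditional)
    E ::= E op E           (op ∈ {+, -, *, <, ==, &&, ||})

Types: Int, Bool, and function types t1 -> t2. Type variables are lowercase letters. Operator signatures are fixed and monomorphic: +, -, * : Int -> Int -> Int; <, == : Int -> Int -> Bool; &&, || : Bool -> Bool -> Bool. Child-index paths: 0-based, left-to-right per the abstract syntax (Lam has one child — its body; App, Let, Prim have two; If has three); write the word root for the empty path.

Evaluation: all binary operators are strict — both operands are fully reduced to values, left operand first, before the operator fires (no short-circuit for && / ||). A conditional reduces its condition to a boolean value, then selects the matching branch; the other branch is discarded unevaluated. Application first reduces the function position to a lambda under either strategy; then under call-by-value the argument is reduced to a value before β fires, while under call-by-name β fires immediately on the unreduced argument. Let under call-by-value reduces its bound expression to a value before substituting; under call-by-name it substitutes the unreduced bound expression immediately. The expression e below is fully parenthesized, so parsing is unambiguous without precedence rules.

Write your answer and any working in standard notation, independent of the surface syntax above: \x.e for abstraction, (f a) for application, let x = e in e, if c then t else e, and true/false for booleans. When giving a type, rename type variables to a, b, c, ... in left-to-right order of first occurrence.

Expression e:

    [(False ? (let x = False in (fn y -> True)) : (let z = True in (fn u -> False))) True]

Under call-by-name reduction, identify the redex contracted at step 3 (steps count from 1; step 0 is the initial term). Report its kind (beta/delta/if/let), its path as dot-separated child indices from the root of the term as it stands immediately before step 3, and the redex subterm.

Answer: beta at root : ((\u.false) true)

Derivation:
step 0: ((if false then (let x = false in (\y.true)) else (let z = true in (\u.false))) true)
step 1: [if@0] ((let z = true in (\u.false)) true)
step 2: [let@0] ((\u.false) true)
step 3: [beta@root] false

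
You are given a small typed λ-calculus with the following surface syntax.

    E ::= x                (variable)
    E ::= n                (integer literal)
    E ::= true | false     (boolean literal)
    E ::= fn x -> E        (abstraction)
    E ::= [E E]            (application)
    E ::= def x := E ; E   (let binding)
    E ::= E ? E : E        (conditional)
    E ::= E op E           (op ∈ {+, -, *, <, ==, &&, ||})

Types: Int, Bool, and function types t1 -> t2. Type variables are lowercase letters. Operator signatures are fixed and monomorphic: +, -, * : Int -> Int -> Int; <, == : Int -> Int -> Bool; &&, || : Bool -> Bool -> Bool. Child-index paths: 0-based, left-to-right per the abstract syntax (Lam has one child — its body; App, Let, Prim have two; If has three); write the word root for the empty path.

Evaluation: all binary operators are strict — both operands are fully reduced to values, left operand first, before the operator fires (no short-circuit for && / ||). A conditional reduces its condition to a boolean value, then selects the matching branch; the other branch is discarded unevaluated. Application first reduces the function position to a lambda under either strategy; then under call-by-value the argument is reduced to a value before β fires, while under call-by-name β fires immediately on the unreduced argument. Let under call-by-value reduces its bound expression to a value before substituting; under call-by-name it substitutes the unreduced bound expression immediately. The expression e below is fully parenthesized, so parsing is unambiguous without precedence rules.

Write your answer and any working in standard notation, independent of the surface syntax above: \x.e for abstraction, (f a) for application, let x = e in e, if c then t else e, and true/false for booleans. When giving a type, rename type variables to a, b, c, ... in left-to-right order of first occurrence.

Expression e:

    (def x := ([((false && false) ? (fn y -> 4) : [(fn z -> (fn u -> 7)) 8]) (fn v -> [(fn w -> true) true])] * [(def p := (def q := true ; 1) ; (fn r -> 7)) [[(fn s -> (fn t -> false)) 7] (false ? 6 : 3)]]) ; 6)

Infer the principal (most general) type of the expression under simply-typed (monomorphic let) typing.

Answer: Int

Trace:
  unify Bool ~ Bool
  unify Bool ~ Bool
  unify Bool ~ Bool
\y._ : a -> Int
\u._ : c -> Int
\z._ : b -> c -> Int
  unify b -> c -> Int ~ Int -> d
  unify b ~ Int
  unify c -> Int ~ d
_ _ : c -> Int
  unify a -> Int ~ c -> Int
  unify a ~ c
  unify Int ~ Int
\w._ : f -> Bool
  unify f -> Bool ~ Bool -> g
  unify f ~ Bool
  unify Bool ~ g
_ _ : Bool
\v._ : e -> Bool
  unify c -> Int ~ (e -> Bool) -> h
  unify c ~ e -> Bool
  unify Int ~ h
_ _ : Int
  unify Int ~ Int
let q : Bool
let p : Int
\r._ : i -> Int
\t._ : k -> Bool
\s._ : j -> k -> Bool
  unify j -> k -> Bool ~ Int -> l
  unify j ~ Int
  unify k -> Bool ~ l
_ _ : k -> Bool
  unify Bool ~ Bool
  unify Int ~ Int
  unify k -> Bool ~ Int -> m
  unify k ~ Int
  unify Bool ~ m
_ _ : Bool
  unify i -> Int ~ Bool -> n
  unify i ~ Bool
  unify Int ~ n
_ _ : Int
  unify Int ~ Int
let x : Int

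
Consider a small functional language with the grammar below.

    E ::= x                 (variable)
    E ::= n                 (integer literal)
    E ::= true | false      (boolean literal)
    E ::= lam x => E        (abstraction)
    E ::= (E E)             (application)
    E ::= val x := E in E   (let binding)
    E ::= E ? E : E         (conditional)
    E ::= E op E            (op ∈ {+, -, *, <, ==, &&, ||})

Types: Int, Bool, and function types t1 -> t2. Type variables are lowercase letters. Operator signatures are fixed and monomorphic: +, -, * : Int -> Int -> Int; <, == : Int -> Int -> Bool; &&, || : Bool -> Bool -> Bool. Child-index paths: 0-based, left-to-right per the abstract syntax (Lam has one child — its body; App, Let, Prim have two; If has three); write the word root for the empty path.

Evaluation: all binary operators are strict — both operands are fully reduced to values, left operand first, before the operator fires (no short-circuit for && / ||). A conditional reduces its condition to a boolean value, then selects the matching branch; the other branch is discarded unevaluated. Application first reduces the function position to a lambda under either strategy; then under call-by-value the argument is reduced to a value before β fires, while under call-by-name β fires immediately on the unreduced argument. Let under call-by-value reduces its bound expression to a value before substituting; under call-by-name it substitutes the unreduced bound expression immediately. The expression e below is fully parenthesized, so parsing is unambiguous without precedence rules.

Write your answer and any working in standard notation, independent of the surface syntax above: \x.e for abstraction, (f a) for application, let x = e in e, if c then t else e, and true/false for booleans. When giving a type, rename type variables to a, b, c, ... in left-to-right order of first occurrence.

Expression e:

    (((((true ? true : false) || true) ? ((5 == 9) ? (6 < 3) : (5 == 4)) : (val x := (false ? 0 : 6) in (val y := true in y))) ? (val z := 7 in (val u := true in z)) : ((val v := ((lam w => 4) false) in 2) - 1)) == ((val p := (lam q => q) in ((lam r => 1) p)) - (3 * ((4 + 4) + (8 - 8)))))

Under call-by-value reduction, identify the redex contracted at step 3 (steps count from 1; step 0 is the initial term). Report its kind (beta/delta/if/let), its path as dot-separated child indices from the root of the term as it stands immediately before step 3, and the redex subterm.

Answer: if at 0.0 : (if true then (if (5 == 9) then (6 < 3) else (5 == 4)) else (let x = (if false then 0 else 6) in (let y = true in y)))

Trace:
step 0: ((if (if ((if true then true else false) || true) then (if (5 == 9) then (6 < 3) else (5 == 4)) else (let x = (if false then 0 else 6) in (let y = true in y))) then (let z = 7 in (let u = true in z)) else ((let v = ((\w.4) false) in 2) - 1)) == ((let p = (\q.q) in ((\r.1) p)) - (3 * ((4 + 4) + (8 - 8)))))
step 1: [if@0.0.0.0] ((if (if (true || true) then (if (5 == 9) then (6 < 3) else (5 == 4)) else (let x = (if false then 0 else 6) in (let y = true in y))) then (let z = 7 in (let u = true in z)) else ((let v = ((\w.4) false) in 2) - 1)) == ((let p = (\q.q) in ((\r.1) p)) - (3 * ((4 + 4) + (8 - 8)))))
step 2: [delta@0.0.0] ((if (if true then (if (5 == 9) then (6 < 3) else (5 == 4)) else (let x = (if false then 0 else 6) in (let y = true in y))) then (let z = 7 in (let u = true in z)) else ((let v = ((\w.4) false) in 2) - 1)) == ((let p = (\q.q) in ((\r.1) p)) - (3 * ((4 + 4) + (8 - 8)))))
step 3: [if@0.0] ((if (if (5 == 9) then (6 < 3) else (5 == 4)) then (let z = 7 in (let u = true in z)) else ((let v = ((\w.4) false) in 2) - 1)) == ((let p = (\q.q) in ((\r.1) p)) - (3 * ((4 + 4) + (8 - 8)))))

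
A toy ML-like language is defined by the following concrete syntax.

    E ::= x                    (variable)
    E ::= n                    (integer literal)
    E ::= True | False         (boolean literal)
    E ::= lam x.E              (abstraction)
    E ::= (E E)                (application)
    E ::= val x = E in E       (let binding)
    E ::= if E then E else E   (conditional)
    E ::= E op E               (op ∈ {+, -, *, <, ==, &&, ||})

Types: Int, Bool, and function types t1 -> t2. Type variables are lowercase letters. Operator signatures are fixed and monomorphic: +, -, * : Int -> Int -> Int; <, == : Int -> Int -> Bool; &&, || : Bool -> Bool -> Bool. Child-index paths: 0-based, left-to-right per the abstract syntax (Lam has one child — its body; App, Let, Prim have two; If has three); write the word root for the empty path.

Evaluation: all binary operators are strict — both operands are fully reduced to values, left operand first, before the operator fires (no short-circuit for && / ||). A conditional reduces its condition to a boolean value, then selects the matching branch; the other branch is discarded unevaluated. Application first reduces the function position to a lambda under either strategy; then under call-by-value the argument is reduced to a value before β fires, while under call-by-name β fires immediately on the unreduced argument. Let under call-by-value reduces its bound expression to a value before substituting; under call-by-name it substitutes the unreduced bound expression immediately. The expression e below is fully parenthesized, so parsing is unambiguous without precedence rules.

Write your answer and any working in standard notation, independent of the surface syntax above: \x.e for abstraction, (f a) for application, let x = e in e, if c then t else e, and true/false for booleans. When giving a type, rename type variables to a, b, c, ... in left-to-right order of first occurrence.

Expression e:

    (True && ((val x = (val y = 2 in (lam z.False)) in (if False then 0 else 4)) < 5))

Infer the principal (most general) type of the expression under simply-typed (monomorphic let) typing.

Trace:
  unify Bool ~ Bool
let y : Int
\z._ : a -> Bool
let x : a -> Bool
  unify Bool ~ Bool
  unify Int ~ Int
  unify Int ~ Int
  unify Int ~ Int
  unify Bool ~ Bool

Answer: Bool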